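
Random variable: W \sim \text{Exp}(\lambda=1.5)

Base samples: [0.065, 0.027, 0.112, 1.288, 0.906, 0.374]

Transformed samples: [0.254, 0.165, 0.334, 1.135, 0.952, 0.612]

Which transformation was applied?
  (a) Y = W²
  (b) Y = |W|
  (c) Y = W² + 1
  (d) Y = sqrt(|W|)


Checking option (d) Y = sqrt(|W|):
  W = 0.065 -> Y = 0.254 ✓
  W = 0.027 -> Y = 0.165 ✓
  W = 0.112 -> Y = 0.334 ✓
All samples match this transformation.

(d) sqrt(|W|)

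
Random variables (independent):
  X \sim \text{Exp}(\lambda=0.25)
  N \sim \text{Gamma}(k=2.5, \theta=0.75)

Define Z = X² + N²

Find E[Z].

E[Z] = E[X²] + E[N²]
E[X²] = Var(X) + E[X]² = 16 + 16 = 32
E[N²] = Var(N) + E[N]² = 1.40625 + 3.515625 = 4.921875
E[Z] = 32 + 4.921875 = 36.921875

36.921875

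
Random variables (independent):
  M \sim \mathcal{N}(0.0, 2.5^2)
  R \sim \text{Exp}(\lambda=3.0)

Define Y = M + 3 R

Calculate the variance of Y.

For independent RVs: Var(aX + bY) = a²Var(X) + b²Var(Y)
Var(M) = 6.25
Var(R) = 0.11111111
Var(Y) = 1²*6.25 + 3²*0.11111111
= 1*6.25 + 9*0.11111111 = 7.25

7.25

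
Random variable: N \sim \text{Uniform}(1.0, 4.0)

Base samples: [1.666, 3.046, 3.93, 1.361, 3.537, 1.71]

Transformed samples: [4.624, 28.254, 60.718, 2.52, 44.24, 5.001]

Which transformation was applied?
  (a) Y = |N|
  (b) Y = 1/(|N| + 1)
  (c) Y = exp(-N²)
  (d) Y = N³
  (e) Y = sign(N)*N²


Checking option (d) Y = N³:
  N = 1.666 -> Y = 4.624 ✓
  N = 3.046 -> Y = 28.254 ✓
  N = 3.93 -> Y = 60.718 ✓
All samples match this transformation.

(d) N³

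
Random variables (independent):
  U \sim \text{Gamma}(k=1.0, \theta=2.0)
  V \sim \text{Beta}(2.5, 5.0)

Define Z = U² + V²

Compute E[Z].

E[Z] = E[U²] + E[V²]
E[U²] = Var(U) + E[U]² = 4 + 4 = 8
E[V²] = Var(V) + E[V]² = 0.026143791 + 0.11111111 = 0.1372549
E[Z] = 8 + 0.1372549 = 8.1372549

8.1372549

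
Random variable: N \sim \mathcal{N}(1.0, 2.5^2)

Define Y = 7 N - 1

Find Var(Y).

For Y = aN + b: Var(Y) = a² * Var(N)
Var(N) = 2.5^2 = 6.25
Var(Y) = 7² * 6.25 = 49 * 6.25 = 306.25

306.25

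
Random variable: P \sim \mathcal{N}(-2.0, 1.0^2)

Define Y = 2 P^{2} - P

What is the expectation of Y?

E[Y] = 2*E[P²] - 1*E[P]
E[P] = -2
E[P²] = Var(P) + (E[P])² = 1 + 4 = 5
E[Y] = 2*5 - 1*(-2) = 12

12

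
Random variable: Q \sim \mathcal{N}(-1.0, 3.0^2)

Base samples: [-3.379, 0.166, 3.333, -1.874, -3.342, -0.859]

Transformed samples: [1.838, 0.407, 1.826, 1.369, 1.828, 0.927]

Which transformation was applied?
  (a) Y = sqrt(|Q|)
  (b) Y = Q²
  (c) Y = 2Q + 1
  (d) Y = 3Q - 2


Checking option (a) Y = sqrt(|Q|):
  Q = -3.379 -> Y = 1.838 ✓
  Q = 0.166 -> Y = 0.407 ✓
  Q = 3.333 -> Y = 1.826 ✓
All samples match this transformation.

(a) sqrt(|Q|)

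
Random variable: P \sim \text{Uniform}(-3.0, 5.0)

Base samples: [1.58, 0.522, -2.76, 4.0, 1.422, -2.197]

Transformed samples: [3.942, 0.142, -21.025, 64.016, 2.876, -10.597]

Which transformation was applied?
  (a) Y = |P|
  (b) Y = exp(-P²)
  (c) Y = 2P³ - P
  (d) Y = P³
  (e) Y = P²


Checking option (d) Y = P³:
  P = 1.58 -> Y = 3.942 ✓
  P = 0.522 -> Y = 0.142 ✓
  P = -2.76 -> Y = -21.025 ✓
All samples match this transformation.

(d) P³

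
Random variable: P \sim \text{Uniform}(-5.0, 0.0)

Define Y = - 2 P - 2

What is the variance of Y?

For Y = aP + b: Var(Y) = a² * Var(P)
Var(P) = (0 + 5)^2/12 = 2.0833333
Var(Y) = (-2)² * 2.0833333 = 4 * 2.0833333 = 8.3333333

8.3333333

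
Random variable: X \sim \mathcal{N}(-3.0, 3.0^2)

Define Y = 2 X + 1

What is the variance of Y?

For Y = aX + b: Var(Y) = a² * Var(X)
Var(X) = 3.0^2 = 9
Var(Y) = 2² * 9 = 4 * 9 = 36

36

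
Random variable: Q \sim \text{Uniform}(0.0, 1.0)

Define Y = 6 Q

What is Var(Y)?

For Y = aQ + b: Var(Y) = a² * Var(Q)
Var(Q) = (1 - 0)^2/12 = 0.083333333
Var(Y) = 6² * 0.083333333 = 36 * 0.083333333 = 3

3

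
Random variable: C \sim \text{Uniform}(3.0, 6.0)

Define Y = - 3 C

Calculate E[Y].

For Y = -3C:
E[Y] = -3 * E[C]
E[C] = (3 + 6)/2 = 4.5
E[Y] = -3 * 4.5 = -13.5

-13.5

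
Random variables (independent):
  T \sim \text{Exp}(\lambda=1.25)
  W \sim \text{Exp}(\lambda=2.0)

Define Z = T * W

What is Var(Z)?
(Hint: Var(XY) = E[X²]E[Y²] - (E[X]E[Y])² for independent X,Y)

Var(XY) = E[X²]E[Y²] - (E[X]E[Y])²
E[T] = 0.8, Var(T) = 0.64
E[W] = 0.5, Var(W) = 0.25
E[T²] = 0.64 + 0.8² = 1.28
E[W²] = 0.25 + 0.5² = 0.5
Var(Z) = 1.28*0.5 - (0.8*0.5)²
= 0.64 - 0.16 = 0.48

0.48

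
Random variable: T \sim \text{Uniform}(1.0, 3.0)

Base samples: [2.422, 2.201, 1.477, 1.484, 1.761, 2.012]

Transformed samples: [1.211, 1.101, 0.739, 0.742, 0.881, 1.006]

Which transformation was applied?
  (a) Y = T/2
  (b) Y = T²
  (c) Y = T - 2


Checking option (a) Y = T/2:
  T = 2.422 -> Y = 1.211 ✓
  T = 2.201 -> Y = 1.101 ✓
  T = 1.477 -> Y = 0.739 ✓
All samples match this transformation.

(a) T/2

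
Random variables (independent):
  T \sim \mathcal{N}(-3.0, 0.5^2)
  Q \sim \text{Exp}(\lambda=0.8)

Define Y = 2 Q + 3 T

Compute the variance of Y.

For independent RVs: Var(aX + bY) = a²Var(X) + b²Var(Y)
Var(T) = 0.25
Var(Q) = 1.5625
Var(Y) = 3²*0.25 + 2²*1.5625
= 9*0.25 + 4*1.5625 = 8.5

8.5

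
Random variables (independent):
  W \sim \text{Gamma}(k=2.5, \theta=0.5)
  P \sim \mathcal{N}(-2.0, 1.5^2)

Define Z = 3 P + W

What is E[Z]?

E[Z] = 1*E[W] + 3*E[P]
E[W] = 1.25
E[P] = -2
E[Z] = 1*1.25 + 3*(-2) = -4.75

-4.75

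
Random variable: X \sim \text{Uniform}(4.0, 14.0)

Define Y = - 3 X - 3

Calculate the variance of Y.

For Y = aX + b: Var(Y) = a² * Var(X)
Var(X) = (14 - 4)^2/12 = 8.3333333
Var(Y) = (-3)² * 8.3333333 = 9 * 8.3333333 = 75

75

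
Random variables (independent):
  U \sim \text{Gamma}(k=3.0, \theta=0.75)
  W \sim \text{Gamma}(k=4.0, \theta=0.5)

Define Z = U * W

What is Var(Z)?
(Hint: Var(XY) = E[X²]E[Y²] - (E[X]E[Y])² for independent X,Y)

Var(XY) = E[X²]E[Y²] - (E[X]E[Y])²
E[U] = 2.25, Var(U) = 1.6875
E[W] = 2, Var(W) = 1
E[U²] = 1.6875 + 2.25² = 6.75
E[W²] = 1 + 2² = 5
Var(Z) = 6.75*5 - (2.25*2)²
= 33.75 - 20.25 = 13.5

13.5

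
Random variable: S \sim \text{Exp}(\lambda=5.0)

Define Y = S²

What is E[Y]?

Using E[X²] = Var(X) + (E[X])²:
E[S] = 0.2
Var(S) = 1/5.0^2 = 0.04
E[S²] = 0.04 + 0.2² = 0.04 + 0.04 = 0.08

0.08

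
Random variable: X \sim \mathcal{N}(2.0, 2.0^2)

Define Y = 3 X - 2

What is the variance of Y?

For Y = aX + b: Var(Y) = a² * Var(X)
Var(X) = 2.0^2 = 4
Var(Y) = 3² * 4 = 9 * 4 = 36

36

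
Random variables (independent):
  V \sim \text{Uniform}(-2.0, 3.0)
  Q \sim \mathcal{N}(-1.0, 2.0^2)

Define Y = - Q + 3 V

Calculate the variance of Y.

For independent RVs: Var(aX + bY) = a²Var(X) + b²Var(Y)
Var(V) = 2.0833333
Var(Q) = 4
Var(Y) = 3²*2.0833333 + (-1)²*4
= 9*2.0833333 + 1*4 = 22.75

22.75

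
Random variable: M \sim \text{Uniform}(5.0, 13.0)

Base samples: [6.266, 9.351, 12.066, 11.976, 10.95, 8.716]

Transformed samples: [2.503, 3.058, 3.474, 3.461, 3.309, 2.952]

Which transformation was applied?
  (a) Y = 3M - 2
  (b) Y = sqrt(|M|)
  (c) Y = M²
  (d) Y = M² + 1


Checking option (b) Y = sqrt(|M|):
  M = 6.266 -> Y = 2.503 ✓
  M = 9.351 -> Y = 3.058 ✓
  M = 12.066 -> Y = 3.474 ✓
All samples match this transformation.

(b) sqrt(|M|)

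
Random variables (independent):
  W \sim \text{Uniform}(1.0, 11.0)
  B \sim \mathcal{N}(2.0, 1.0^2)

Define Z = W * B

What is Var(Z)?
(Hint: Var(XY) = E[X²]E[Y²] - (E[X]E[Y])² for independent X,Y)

Var(XY) = E[X²]E[Y²] - (E[X]E[Y])²
E[W] = 6, Var(W) = 8.3333333
E[B] = 2, Var(B) = 1
E[W²] = 8.3333333 + 6² = 44.333333
E[B²] = 1 + 2² = 5
Var(Z) = 44.333333*5 - (6*2)²
= 221.66667 - 144 = 77.666667

77.666667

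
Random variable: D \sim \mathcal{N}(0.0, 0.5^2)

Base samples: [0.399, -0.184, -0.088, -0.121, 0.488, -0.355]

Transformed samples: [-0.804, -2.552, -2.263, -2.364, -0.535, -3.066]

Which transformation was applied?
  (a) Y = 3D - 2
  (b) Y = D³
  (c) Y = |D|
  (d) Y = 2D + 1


Checking option (a) Y = 3D - 2:
  D = 0.399 -> Y = -0.804 ✓
  D = -0.184 -> Y = -2.552 ✓
  D = -0.088 -> Y = -2.263 ✓
All samples match this transformation.

(a) 3D - 2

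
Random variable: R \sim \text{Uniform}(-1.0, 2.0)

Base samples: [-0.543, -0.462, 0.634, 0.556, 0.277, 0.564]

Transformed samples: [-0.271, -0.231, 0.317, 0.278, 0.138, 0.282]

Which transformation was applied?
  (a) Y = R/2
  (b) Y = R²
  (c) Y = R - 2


Checking option (a) Y = R/2:
  R = -0.543 -> Y = -0.271 ✓
  R = -0.462 -> Y = -0.231 ✓
  R = 0.634 -> Y = 0.317 ✓
All samples match this transformation.

(a) R/2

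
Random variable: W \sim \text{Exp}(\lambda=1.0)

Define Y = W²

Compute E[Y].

E[W²] = Var(W) + (E[W])² = 1 + 1 = 2

2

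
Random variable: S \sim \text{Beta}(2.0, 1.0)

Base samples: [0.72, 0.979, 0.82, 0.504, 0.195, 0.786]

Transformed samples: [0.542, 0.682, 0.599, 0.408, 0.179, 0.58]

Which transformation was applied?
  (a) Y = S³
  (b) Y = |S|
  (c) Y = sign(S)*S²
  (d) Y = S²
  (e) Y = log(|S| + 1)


Checking option (e) Y = log(|S| + 1):
  S = 0.72 -> Y = 0.542 ✓
  S = 0.979 -> Y = 0.682 ✓
  S = 0.82 -> Y = 0.599 ✓
All samples match this transformation.

(e) log(|S| + 1)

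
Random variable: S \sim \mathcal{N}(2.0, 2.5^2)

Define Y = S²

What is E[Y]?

Using E[X²] = Var(X) + (E[X])²:
E[S] = 2
Var(S) = 2.5^2 = 6.25
E[S²] = 6.25 + 2² = 6.25 + 4 = 10.25

10.25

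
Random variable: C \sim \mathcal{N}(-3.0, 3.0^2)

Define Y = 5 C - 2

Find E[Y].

For Y = 5C - 2:
E[Y] = 5 * E[C] - 2
E[C] = -3.0 = -3
E[Y] = 5 * (-3) - 2 = -17

-17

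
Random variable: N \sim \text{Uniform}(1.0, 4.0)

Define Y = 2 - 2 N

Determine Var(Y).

For Y = aN + b: Var(Y) = a² * Var(N)
Var(N) = (4 - 1)^2/12 = 0.75
Var(Y) = (-2)² * 0.75 = 4 * 0.75 = 3

3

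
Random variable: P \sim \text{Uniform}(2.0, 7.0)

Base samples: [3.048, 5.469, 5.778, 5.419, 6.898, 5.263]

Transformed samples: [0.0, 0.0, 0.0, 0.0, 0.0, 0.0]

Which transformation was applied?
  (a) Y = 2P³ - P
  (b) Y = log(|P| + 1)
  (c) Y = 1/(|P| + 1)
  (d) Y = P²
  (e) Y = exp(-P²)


Checking option (e) Y = exp(-P²):
  P = 3.048 -> Y = 0.0 ✓
  P = 5.469 -> Y = 0.0 ✓
  P = 5.778 -> Y = 0.0 ✓
All samples match this transformation.

(e) exp(-P²)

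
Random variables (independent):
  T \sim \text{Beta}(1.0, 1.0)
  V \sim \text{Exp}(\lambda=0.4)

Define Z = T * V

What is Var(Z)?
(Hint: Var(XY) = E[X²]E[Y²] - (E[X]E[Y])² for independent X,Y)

Var(XY) = E[X²]E[Y²] - (E[X]E[Y])²
E[T] = 0.5, Var(T) = 0.083333333
E[V] = 2.5, Var(V) = 6.25
E[T²] = 0.083333333 + 0.5² = 0.33333333
E[V²] = 6.25 + 2.5² = 12.5
Var(Z) = 0.33333333*12.5 - (0.5*2.5)²
= 4.1666667 - 1.5625 = 2.6041667

2.6041667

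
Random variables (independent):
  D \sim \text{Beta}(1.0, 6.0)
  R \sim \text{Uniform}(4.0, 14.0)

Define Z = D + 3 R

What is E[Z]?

E[Z] = 1*E[D] + 3*E[R]
E[D] = 0.14285714
E[R] = 9
E[Z] = 1*0.14285714 + 3*9 = 27.142857

27.142857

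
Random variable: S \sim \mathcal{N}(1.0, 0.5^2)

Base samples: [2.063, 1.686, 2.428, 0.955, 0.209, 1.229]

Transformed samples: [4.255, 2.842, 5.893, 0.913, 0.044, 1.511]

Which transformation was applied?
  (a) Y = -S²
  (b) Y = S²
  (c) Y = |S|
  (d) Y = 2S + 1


Checking option (b) Y = S²:
  S = 2.063 -> Y = 4.255 ✓
  S = 1.686 -> Y = 2.842 ✓
  S = 2.428 -> Y = 5.893 ✓
All samples match this transformation.

(b) S²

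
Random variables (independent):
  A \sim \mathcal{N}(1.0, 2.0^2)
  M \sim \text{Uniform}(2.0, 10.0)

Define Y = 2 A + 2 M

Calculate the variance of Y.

For independent RVs: Var(aX + bY) = a²Var(X) + b²Var(Y)
Var(A) = 4
Var(M) = 5.3333333
Var(Y) = 2²*4 + 2²*5.3333333
= 4*4 + 4*5.3333333 = 37.333333

37.333333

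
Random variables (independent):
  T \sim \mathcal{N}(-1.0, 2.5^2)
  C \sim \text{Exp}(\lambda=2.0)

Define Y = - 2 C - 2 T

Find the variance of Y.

For independent RVs: Var(aX + bY) = a²Var(X) + b²Var(Y)
Var(T) = 6.25
Var(C) = 0.25
Var(Y) = (-2)²*6.25 + (-2)²*0.25
= 4*6.25 + 4*0.25 = 26

26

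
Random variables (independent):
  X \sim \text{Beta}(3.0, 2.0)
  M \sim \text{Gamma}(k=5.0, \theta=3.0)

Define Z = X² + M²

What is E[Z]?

E[Z] = E[X²] + E[M²]
E[X²] = Var(X) + E[X]² = 0.04 + 0.36 = 0.4
E[M²] = Var(M) + E[M]² = 45 + 225 = 270
E[Z] = 0.4 + 270 = 270.4

270.4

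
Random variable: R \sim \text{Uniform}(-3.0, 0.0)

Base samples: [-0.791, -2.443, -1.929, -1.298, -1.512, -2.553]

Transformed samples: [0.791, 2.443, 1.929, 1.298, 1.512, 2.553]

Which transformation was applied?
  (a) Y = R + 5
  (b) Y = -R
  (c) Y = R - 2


Checking option (b) Y = -R:
  R = -0.791 -> Y = 0.791 ✓
  R = -2.443 -> Y = 2.443 ✓
  R = -1.929 -> Y = 1.929 ✓
All samples match this transformation.

(b) -R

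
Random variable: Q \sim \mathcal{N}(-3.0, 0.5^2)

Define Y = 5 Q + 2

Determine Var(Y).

For Y = aQ + b: Var(Y) = a² * Var(Q)
Var(Q) = 0.5^2 = 0.25
Var(Y) = 5² * 0.25 = 25 * 0.25 = 6.25

6.25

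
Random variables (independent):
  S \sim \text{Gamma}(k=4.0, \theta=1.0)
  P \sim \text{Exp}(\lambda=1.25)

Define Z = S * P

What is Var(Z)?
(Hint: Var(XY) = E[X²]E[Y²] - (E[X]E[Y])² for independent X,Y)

Var(XY) = E[X²]E[Y²] - (E[X]E[Y])²
E[S] = 4, Var(S) = 4
E[P] = 0.8, Var(P) = 0.64
E[S²] = 4 + 4² = 20
E[P²] = 0.64 + 0.8² = 1.28
Var(Z) = 20*1.28 - (4*0.8)²
= 25.6 - 10.24 = 15.36

15.36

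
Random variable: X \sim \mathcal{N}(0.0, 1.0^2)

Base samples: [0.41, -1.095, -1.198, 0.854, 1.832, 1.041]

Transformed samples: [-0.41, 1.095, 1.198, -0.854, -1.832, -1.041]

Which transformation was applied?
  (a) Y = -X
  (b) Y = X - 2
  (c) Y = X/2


Checking option (a) Y = -X:
  X = 0.41 -> Y = -0.41 ✓
  X = -1.095 -> Y = 1.095 ✓
  X = -1.198 -> Y = 1.198 ✓
All samples match this transformation.

(a) -X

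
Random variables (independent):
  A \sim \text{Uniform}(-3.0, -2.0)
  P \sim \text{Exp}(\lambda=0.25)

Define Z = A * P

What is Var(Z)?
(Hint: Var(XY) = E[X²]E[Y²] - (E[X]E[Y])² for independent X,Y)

Var(XY) = E[X²]E[Y²] - (E[X]E[Y])²
E[A] = -2.5, Var(A) = 0.083333333
E[P] = 4, Var(P) = 16
E[A²] = 0.083333333 + (-2.5)² = 6.3333333
E[P²] = 16 + 4² = 32
Var(Z) = 6.3333333*32 - (-2.5*4)²
= 202.66667 - 100 = 102.66667

102.66667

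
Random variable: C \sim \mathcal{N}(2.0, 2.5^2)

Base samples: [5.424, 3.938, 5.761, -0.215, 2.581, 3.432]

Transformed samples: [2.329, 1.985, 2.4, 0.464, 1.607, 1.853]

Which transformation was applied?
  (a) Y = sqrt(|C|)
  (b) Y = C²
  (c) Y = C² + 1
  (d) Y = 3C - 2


Checking option (a) Y = sqrt(|C|):
  C = 5.424 -> Y = 2.329 ✓
  C = 3.938 -> Y = 1.985 ✓
  C = 5.761 -> Y = 2.4 ✓
All samples match this transformation.

(a) sqrt(|C|)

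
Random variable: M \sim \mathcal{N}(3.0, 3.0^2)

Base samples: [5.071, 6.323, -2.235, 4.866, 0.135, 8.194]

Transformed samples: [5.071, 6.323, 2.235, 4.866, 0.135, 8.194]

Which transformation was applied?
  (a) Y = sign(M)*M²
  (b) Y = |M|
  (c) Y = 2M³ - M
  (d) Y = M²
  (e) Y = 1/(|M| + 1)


Checking option (b) Y = |M|:
  M = 5.071 -> Y = 5.071 ✓
  M = 6.323 -> Y = 6.323 ✓
  M = -2.235 -> Y = 2.235 ✓
All samples match this transformation.

(b) |M|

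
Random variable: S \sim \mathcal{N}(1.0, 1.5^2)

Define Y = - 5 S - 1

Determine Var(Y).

For Y = aS + b: Var(Y) = a² * Var(S)
Var(S) = 1.5^2 = 2.25
Var(Y) = (-5)² * 2.25 = 25 * 2.25 = 56.25

56.25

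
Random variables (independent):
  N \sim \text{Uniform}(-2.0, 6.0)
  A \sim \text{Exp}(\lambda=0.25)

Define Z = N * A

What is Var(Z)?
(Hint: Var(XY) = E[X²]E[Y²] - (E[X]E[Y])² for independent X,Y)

Var(XY) = E[X²]E[Y²] - (E[X]E[Y])²
E[N] = 2, Var(N) = 5.3333333
E[A] = 4, Var(A) = 16
E[N²] = 5.3333333 + 2² = 9.3333333
E[A²] = 16 + 4² = 32
Var(Z) = 9.3333333*32 - (2*4)²
= 298.66667 - 64 = 234.66667

234.66667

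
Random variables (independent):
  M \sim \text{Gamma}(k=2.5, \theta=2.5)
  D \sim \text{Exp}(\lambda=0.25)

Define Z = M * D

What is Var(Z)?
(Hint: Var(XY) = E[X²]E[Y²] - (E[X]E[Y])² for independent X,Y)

Var(XY) = E[X²]E[Y²] - (E[X]E[Y])²
E[M] = 6.25, Var(M) = 15.625
E[D] = 4, Var(D) = 16
E[M²] = 15.625 + 6.25² = 54.6875
E[D²] = 16 + 4² = 32
Var(Z) = 54.6875*32 - (6.25*4)²
= 1750 - 625 = 1125

1125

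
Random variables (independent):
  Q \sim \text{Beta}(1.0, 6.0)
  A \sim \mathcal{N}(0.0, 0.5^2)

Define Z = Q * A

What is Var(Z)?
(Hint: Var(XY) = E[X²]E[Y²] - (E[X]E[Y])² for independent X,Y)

Var(XY) = E[X²]E[Y²] - (E[X]E[Y])²
E[Q] = 0.14285714, Var(Q) = 0.015306122
E[A] = 0, Var(A) = 0.25
E[Q²] = 0.015306122 + 0.14285714² = 0.035714286
E[A²] = 0.25 + 0² = 0.25
Var(Z) = 0.035714286*0.25 - (0.14285714*0)²
= 0.0089285714 - 0 = 0.0089285714

0.0089285714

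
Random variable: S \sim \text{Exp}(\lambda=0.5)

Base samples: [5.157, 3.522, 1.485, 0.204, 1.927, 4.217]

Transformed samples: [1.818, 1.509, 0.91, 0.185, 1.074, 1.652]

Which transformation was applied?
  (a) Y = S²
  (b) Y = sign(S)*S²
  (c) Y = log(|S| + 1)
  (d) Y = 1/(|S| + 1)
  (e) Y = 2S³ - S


Checking option (c) Y = log(|S| + 1):
  S = 5.157 -> Y = 1.818 ✓
  S = 3.522 -> Y = 1.509 ✓
  S = 1.485 -> Y = 0.91 ✓
All samples match this transformation.

(c) log(|S| + 1)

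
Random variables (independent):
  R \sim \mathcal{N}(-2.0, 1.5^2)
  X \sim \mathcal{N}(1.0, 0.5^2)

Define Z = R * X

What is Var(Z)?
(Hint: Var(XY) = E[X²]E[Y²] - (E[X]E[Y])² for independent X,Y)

Var(XY) = E[X²]E[Y²] - (E[X]E[Y])²
E[R] = -2, Var(R) = 2.25
E[X] = 1, Var(X) = 0.25
E[R²] = 2.25 + (-2)² = 6.25
E[X²] = 0.25 + 1² = 1.25
Var(Z) = 6.25*1.25 - (-2*1)²
= 7.8125 - 4 = 3.8125

3.8125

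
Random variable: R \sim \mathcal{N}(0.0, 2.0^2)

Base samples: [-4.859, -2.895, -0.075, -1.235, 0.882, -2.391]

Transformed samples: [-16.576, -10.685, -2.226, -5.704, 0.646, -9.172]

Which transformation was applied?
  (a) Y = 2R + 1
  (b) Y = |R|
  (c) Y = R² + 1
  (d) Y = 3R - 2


Checking option (d) Y = 3R - 2:
  R = -4.859 -> Y = -16.576 ✓
  R = -2.895 -> Y = -10.685 ✓
  R = -0.075 -> Y = -2.226 ✓
All samples match this transformation.

(d) 3R - 2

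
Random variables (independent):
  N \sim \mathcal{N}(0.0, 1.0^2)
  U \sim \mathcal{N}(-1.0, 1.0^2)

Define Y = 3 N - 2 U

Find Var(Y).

For independent RVs: Var(aX + bY) = a²Var(X) + b²Var(Y)
Var(N) = 1
Var(U) = 1
Var(Y) = 3²*1 + (-2)²*1
= 9*1 + 4*1 = 13

13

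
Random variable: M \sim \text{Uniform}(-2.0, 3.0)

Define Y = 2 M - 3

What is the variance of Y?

For Y = aM + b: Var(Y) = a² * Var(M)
Var(M) = (3 + 2)^2/12 = 2.0833333
Var(Y) = 2² * 2.0833333 = 4 * 2.0833333 = 8.3333333

8.3333333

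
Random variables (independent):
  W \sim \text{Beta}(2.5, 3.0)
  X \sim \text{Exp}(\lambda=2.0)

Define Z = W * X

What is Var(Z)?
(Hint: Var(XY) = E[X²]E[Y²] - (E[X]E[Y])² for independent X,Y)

Var(XY) = E[X²]E[Y²] - (E[X]E[Y])²
E[W] = 0.45454545, Var(W) = 0.038143675
E[X] = 0.5, Var(X) = 0.25
E[W²] = 0.038143675 + 0.45454545² = 0.24475524
E[X²] = 0.25 + 0.5² = 0.5
Var(Z) = 0.24475524*0.5 - (0.45454545*0.5)²
= 0.12237762 - 0.051652893 = 0.07072473

0.07072473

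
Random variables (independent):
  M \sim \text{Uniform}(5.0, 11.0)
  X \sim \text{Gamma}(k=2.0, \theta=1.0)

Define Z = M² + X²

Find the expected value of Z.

E[Z] = E[M²] + E[X²]
E[M²] = Var(M) + E[M]² = 3 + 64 = 67
E[X²] = Var(X) + E[X]² = 2 + 4 = 6
E[Z] = 67 + 6 = 73

73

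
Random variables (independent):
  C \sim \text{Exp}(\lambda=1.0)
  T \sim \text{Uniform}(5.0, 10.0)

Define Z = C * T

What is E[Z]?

For independent RVs: E[XY] = E[X]*E[Y]
E[C] = 1
E[T] = 7.5
E[Z] = 1 * 7.5 = 7.5

7.5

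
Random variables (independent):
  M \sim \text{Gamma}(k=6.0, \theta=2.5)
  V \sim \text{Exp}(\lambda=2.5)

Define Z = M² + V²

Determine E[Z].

E[Z] = E[M²] + E[V²]
E[M²] = Var(M) + E[M]² = 37.5 + 225 = 262.5
E[V²] = Var(V) + E[V]² = 0.16 + 0.16 = 0.32
E[Z] = 262.5 + 0.32 = 262.82

262.82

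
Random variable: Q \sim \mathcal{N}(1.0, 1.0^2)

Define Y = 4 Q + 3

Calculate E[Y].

For Y = 4Q + 3:
E[Y] = 4 * E[Q] + 3
E[Q] = 1.0 = 1
E[Y] = 4 * 1 + 3 = 7

7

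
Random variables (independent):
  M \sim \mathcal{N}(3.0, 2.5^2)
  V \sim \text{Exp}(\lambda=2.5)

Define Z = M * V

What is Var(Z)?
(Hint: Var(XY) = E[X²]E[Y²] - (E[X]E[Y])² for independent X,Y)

Var(XY) = E[X²]E[Y²] - (E[X]E[Y])²
E[M] = 3, Var(M) = 6.25
E[V] = 0.4, Var(V) = 0.16
E[M²] = 6.25 + 3² = 15.25
E[V²] = 0.16 + 0.4² = 0.32
Var(Z) = 15.25*0.32 - (3*0.4)²
= 4.88 - 1.44 = 3.44

3.44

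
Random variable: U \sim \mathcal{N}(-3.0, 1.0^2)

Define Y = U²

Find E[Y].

Using E[X²] = Var(X) + (E[X])²:
E[U] = -3
Var(U) = 1.0^2 = 1
E[U²] = 1 + (-3)² = 1 + 9 = 10

10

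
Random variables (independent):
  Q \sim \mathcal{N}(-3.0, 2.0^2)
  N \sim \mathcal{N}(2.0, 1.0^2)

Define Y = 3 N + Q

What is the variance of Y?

For independent RVs: Var(aX + bY) = a²Var(X) + b²Var(Y)
Var(Q) = 4
Var(N) = 1
Var(Y) = 1²*4 + 3²*1
= 1*4 + 9*1 = 13

13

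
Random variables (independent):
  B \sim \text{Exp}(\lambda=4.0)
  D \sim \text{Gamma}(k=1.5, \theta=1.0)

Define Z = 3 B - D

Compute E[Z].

E[Z] = 3*E[B] - 1*E[D]
E[B] = 0.25
E[D] = 1.5
E[Z] = 3*0.25 - 1*1.5 = -0.75

-0.75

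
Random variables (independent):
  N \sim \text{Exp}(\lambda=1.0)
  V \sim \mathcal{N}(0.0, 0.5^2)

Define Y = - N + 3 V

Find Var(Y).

For independent RVs: Var(aX + bY) = a²Var(X) + b²Var(Y)
Var(N) = 1
Var(V) = 0.25
Var(Y) = (-1)²*1 + 3²*0.25
= 1*1 + 9*0.25 = 3.25

3.25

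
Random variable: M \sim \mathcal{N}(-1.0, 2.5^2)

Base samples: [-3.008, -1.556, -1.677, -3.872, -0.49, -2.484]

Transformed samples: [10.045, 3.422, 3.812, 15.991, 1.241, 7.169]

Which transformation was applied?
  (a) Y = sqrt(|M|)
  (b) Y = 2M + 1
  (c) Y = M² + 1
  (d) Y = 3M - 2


Checking option (c) Y = M² + 1:
  M = -3.008 -> Y = 10.045 ✓
  M = -1.556 -> Y = 3.422 ✓
  M = -1.677 -> Y = 3.812 ✓
All samples match this transformation.

(c) M² + 1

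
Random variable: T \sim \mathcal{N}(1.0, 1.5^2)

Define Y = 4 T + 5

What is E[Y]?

For Y = 4T + 5:
E[Y] = 4 * E[T] + 5
E[T] = 1.0 = 1
E[Y] = 4 * 1 + 5 = 9

9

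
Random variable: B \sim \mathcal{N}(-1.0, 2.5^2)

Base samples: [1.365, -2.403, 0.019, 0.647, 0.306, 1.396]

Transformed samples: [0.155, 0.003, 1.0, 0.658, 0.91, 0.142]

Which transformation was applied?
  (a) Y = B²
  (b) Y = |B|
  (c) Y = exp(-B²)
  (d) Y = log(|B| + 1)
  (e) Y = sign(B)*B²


Checking option (c) Y = exp(-B²):
  B = 1.365 -> Y = 0.155 ✓
  B = -2.403 -> Y = 0.003 ✓
  B = 0.019 -> Y = 1.0 ✓
All samples match this transformation.

(c) exp(-B²)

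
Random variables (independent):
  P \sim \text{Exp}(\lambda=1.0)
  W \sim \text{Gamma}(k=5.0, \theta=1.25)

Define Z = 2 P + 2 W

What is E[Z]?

E[Z] = 2*E[P] + 2*E[W]
E[P] = 1
E[W] = 6.25
E[Z] = 2*1 + 2*6.25 = 14.5

14.5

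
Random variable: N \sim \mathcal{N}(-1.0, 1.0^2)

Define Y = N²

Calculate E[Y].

E[N²] = Var(N) + (E[N])² = 1 + 1 = 2

2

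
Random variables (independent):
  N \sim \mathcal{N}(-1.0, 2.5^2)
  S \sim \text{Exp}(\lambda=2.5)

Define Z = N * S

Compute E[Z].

For independent RVs: E[XY] = E[X]*E[Y]
E[N] = -1
E[S] = 0.4
E[Z] = -1 * 0.4 = -0.4

-0.4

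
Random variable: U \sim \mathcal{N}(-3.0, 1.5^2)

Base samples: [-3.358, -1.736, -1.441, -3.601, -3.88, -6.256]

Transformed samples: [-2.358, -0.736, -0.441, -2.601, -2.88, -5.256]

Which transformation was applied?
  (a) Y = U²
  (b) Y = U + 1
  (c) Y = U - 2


Checking option (b) Y = U + 1:
  U = -3.358 -> Y = -2.358 ✓
  U = -1.736 -> Y = -0.736 ✓
  U = -1.441 -> Y = -0.441 ✓
All samples match this transformation.

(b) U + 1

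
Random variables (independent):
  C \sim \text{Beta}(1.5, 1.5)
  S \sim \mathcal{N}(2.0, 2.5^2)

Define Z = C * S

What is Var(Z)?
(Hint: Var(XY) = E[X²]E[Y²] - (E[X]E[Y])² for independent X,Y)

Var(XY) = E[X²]E[Y²] - (E[X]E[Y])²
E[C] = 0.5, Var(C) = 0.0625
E[S] = 2, Var(S) = 6.25
E[C²] = 0.0625 + 0.5² = 0.3125
E[S²] = 6.25 + 2² = 10.25
Var(Z) = 0.3125*10.25 - (0.5*2)²
= 3.203125 - 1 = 2.203125

2.203125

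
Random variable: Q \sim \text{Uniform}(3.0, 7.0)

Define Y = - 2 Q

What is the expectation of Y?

For Y = -2Q:
E[Y] = -2 * E[Q]
E[Q] = (3 + 7)/2 = 5
E[Y] = -2 * 5 = -10

-10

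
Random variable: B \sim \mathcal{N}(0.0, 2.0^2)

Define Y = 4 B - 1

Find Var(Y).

For Y = aB + b: Var(Y) = a² * Var(B)
Var(B) = 2.0^2 = 4
Var(Y) = 4² * 4 = 16 * 4 = 64

64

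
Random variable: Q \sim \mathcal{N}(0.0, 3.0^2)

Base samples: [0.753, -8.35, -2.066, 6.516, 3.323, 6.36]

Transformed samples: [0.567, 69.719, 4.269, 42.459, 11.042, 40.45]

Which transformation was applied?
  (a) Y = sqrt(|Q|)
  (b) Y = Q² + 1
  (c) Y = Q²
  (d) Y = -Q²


Checking option (c) Y = Q²:
  Q = 0.753 -> Y = 0.567 ✓
  Q = -8.35 -> Y = 69.719 ✓
  Q = -2.066 -> Y = 4.269 ✓
All samples match this transformation.

(c) Q²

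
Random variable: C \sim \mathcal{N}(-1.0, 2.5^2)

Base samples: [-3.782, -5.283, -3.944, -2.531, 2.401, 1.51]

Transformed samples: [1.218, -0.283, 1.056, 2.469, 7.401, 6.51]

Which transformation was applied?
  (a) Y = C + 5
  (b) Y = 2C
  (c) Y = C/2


Checking option (a) Y = C + 5:
  C = -3.782 -> Y = 1.218 ✓
  C = -5.283 -> Y = -0.283 ✓
  C = -3.944 -> Y = 1.056 ✓
All samples match this transformation.

(a) C + 5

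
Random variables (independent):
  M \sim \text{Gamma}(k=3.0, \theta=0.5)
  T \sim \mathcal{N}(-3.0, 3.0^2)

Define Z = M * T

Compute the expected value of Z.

For independent RVs: E[XY] = E[X]*E[Y]
E[M] = 1.5
E[T] = -3
E[Z] = 1.5 * (-3) = -4.5

-4.5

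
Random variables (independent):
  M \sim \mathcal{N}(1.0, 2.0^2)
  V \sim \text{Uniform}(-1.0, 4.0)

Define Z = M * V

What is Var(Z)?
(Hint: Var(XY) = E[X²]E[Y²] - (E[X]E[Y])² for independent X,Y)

Var(XY) = E[X²]E[Y²] - (E[X]E[Y])²
E[M] = 1, Var(M) = 4
E[V] = 1.5, Var(V) = 2.0833333
E[M²] = 4 + 1² = 5
E[V²] = 2.0833333 + 1.5² = 4.3333333
Var(Z) = 5*4.3333333 - (1*1.5)²
= 21.666667 - 2.25 = 19.416667

19.416667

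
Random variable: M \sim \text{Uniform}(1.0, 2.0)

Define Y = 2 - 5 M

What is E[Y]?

For Y = -5M + 2:
E[Y] = -5 * E[M] + 2
E[M] = (1 + 2)/2 = 1.5
E[Y] = -5 * 1.5 + 2 = -5.5

-5.5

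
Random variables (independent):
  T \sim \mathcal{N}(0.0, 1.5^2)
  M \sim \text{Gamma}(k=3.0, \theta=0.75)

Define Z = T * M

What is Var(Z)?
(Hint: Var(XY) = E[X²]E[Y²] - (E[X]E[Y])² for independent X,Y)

Var(XY) = E[X²]E[Y²] - (E[X]E[Y])²
E[T] = 0, Var(T) = 2.25
E[M] = 2.25, Var(M) = 1.6875
E[T²] = 2.25 + 0² = 2.25
E[M²] = 1.6875 + 2.25² = 6.75
Var(Z) = 2.25*6.75 - (0*2.25)²
= 15.1875 - 0 = 15.1875

15.1875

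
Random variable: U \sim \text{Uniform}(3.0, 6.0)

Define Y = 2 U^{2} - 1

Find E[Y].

E[Y] = 2*E[U²] - 1
E[U] = 4.5
E[U²] = Var(U) + (E[U])² = 0.75 + 20.25 = 21
E[Y] = 2*21 - 1 = 41

41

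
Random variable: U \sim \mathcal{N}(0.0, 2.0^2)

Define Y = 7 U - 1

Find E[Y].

For Y = 7U - 1:
E[Y] = 7 * E[U] - 1
E[U] = 0.0 = 0
E[Y] = 7 * 0 - 1 = -1

-1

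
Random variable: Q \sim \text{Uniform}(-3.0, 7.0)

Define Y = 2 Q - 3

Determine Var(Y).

For Y = aQ + b: Var(Y) = a² * Var(Q)
Var(Q) = (7 + 3)^2/12 = 8.3333333
Var(Y) = 2² * 8.3333333 = 4 * 8.3333333 = 33.333333

33.333333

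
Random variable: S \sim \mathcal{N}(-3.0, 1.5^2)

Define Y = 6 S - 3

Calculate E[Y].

For Y = 6S - 3:
E[Y] = 6 * E[S] - 3
E[S] = -3.0 = -3
E[Y] = 6 * (-3) - 3 = -21

-21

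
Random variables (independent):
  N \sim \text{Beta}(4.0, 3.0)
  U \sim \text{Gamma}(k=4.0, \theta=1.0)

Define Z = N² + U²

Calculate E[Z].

E[Z] = E[N²] + E[U²]
E[N²] = Var(N) + E[N]² = 0.030612245 + 0.32653061 = 0.35714286
E[U²] = Var(U) + E[U]² = 4 + 16 = 20
E[Z] = 0.35714286 + 20 = 20.357143

20.357143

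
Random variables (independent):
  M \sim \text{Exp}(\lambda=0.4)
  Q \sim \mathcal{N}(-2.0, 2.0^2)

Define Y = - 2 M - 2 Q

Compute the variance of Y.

For independent RVs: Var(aX + bY) = a²Var(X) + b²Var(Y)
Var(M) = 6.25
Var(Q) = 4
Var(Y) = (-2)²*6.25 + (-2)²*4
= 4*6.25 + 4*4 = 41

41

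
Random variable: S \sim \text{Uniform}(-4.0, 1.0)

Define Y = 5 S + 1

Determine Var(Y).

For Y = aS + b: Var(Y) = a² * Var(S)
Var(S) = (1 + 4)^2/12 = 2.0833333
Var(Y) = 5² * 2.0833333 = 25 * 2.0833333 = 52.083333

52.083333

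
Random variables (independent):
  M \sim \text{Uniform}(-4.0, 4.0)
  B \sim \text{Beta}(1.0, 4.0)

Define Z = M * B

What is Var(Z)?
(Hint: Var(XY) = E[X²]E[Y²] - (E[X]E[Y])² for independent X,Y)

Var(XY) = E[X²]E[Y²] - (E[X]E[Y])²
E[M] = 0, Var(M) = 5.3333333
E[B] = 0.2, Var(B) = 0.026666667
E[M²] = 5.3333333 + 0² = 5.3333333
E[B²] = 0.026666667 + 0.2² = 0.066666667
Var(Z) = 5.3333333*0.066666667 - (0*0.2)²
= 0.35555556 - 0 = 0.35555556

0.35555556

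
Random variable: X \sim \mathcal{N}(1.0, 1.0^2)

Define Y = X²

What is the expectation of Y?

E[X²] = Var(X) + (E[X])² = 1 + 1 = 2

2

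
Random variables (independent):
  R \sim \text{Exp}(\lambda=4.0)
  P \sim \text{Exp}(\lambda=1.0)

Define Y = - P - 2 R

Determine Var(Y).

For independent RVs: Var(aX + bY) = a²Var(X) + b²Var(Y)
Var(R) = 0.0625
Var(P) = 1
Var(Y) = (-2)²*0.0625 + (-1)²*1
= 4*0.0625 + 1*1 = 1.25

1.25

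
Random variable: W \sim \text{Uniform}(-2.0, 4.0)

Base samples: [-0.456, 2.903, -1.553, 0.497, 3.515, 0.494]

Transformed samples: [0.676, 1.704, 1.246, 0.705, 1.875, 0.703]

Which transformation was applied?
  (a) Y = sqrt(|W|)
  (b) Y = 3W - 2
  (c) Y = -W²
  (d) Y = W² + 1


Checking option (a) Y = sqrt(|W|):
  W = -0.456 -> Y = 0.676 ✓
  W = 2.903 -> Y = 1.704 ✓
  W = -1.553 -> Y = 1.246 ✓
All samples match this transformation.

(a) sqrt(|W|)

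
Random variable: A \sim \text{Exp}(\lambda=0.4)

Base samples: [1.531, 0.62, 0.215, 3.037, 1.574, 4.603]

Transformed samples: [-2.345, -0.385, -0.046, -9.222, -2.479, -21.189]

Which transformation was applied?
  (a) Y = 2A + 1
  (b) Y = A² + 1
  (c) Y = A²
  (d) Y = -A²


Checking option (d) Y = -A²:
  A = 1.531 -> Y = -2.345 ✓
  A = 0.62 -> Y = -0.385 ✓
  A = 0.215 -> Y = -0.046 ✓
All samples match this transformation.

(d) -A²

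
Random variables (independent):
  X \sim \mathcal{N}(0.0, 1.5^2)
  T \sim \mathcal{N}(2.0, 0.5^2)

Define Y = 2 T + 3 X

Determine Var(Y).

For independent RVs: Var(aX + bY) = a²Var(X) + b²Var(Y)
Var(X) = 2.25
Var(T) = 0.25
Var(Y) = 3²*2.25 + 2²*0.25
= 9*2.25 + 4*0.25 = 21.25

21.25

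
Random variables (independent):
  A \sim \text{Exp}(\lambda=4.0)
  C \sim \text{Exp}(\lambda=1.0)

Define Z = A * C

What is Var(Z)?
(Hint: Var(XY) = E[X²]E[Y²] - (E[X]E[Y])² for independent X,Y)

Var(XY) = E[X²]E[Y²] - (E[X]E[Y])²
E[A] = 0.25, Var(A) = 0.0625
E[C] = 1, Var(C) = 1
E[A²] = 0.0625 + 0.25² = 0.125
E[C²] = 1 + 1² = 2
Var(Z) = 0.125*2 - (0.25*1)²
= 0.25 - 0.0625 = 0.1875

0.1875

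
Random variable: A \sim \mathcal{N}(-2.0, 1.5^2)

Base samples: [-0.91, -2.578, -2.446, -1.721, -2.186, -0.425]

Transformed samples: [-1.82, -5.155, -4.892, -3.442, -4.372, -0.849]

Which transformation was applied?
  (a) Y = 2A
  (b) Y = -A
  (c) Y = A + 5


Checking option (a) Y = 2A:
  A = -0.91 -> Y = -1.82 ✓
  A = -2.578 -> Y = -5.155 ✓
  A = -2.446 -> Y = -4.892 ✓
All samples match this transformation.

(a) 2A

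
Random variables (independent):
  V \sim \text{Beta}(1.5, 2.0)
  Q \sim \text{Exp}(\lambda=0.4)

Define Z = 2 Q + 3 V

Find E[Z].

E[Z] = 3*E[V] + 2*E[Q]
E[V] = 0.42857143
E[Q] = 2.5
E[Z] = 3*0.42857143 + 2*2.5 = 6.2857143

6.2857143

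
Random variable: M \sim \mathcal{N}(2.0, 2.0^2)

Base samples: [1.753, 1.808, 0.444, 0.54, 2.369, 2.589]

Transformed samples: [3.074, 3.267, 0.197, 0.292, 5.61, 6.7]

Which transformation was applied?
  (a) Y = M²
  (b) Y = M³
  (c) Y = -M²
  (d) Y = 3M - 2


Checking option (a) Y = M²:
  M = 1.753 -> Y = 3.074 ✓
  M = 1.808 -> Y = 3.267 ✓
  M = 0.444 -> Y = 0.197 ✓
All samples match this transformation.

(a) M²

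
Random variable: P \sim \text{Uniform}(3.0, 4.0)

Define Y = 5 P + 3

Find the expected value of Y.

For Y = 5P + 3:
E[Y] = 5 * E[P] + 3
E[P] = (3 + 4)/2 = 3.5
E[Y] = 5 * 3.5 + 3 = 20.5

20.5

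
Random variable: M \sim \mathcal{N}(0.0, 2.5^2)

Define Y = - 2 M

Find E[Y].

For Y = -2M:
E[Y] = -2 * E[M]
E[M] = 0.0 = 0
E[Y] = -2 * 0 = 0

0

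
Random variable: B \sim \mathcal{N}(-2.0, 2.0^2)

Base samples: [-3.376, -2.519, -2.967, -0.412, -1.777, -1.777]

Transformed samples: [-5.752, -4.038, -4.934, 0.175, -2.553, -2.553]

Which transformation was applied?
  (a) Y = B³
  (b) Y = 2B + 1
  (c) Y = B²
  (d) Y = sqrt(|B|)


Checking option (b) Y = 2B + 1:
  B = -3.376 -> Y = -5.752 ✓
  B = -2.519 -> Y = -4.038 ✓
  B = -2.967 -> Y = -4.934 ✓
All samples match this transformation.

(b) 2B + 1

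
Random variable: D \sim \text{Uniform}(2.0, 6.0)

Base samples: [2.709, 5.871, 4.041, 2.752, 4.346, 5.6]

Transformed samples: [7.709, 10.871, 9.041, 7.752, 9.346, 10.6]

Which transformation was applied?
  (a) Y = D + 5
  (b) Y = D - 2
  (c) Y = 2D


Checking option (a) Y = D + 5:
  D = 2.709 -> Y = 7.709 ✓
  D = 5.871 -> Y = 10.871 ✓
  D = 4.041 -> Y = 9.041 ✓
All samples match this transformation.

(a) D + 5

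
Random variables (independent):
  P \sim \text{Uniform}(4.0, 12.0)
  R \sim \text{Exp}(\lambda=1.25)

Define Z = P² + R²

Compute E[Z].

E[Z] = E[P²] + E[R²]
E[P²] = Var(P) + E[P]² = 5.3333333 + 64 = 69.333333
E[R²] = Var(R) + E[R]² = 0.64 + 0.64 = 1.28
E[Z] = 69.333333 + 1.28 = 70.613333

70.613333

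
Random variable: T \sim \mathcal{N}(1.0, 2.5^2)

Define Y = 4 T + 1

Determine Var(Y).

For Y = aT + b: Var(Y) = a² * Var(T)
Var(T) = 2.5^2 = 6.25
Var(Y) = 4² * 6.25 = 16 * 6.25 = 100

100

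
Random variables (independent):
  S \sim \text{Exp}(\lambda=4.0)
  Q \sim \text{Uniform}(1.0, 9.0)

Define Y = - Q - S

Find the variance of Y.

For independent RVs: Var(aX + bY) = a²Var(X) + b²Var(Y)
Var(S) = 0.0625
Var(Q) = 5.3333333
Var(Y) = (-1)²*0.0625 + (-1)²*5.3333333
= 1*0.0625 + 1*5.3333333 = 5.3958333

5.3958333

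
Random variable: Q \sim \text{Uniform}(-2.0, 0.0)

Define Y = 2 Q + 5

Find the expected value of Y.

For Y = 2Q + 5:
E[Y] = 2 * E[Q] + 5
E[Q] = (-2 + 0)/2 = -1
E[Y] = 2 * (-1) + 5 = 3

3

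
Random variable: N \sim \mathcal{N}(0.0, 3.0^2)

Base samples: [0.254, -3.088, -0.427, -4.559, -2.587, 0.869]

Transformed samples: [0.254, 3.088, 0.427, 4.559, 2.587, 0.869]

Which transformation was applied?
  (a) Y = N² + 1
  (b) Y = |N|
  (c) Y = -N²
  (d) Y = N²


Checking option (b) Y = |N|:
  N = 0.254 -> Y = 0.254 ✓
  N = -3.088 -> Y = 3.088 ✓
  N = -0.427 -> Y = 0.427 ✓
All samples match this transformation.

(b) |N|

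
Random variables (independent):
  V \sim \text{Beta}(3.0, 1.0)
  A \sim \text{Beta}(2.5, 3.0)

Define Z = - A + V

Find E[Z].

E[Z] = 1*E[V] - 1*E[A]
E[V] = 0.75
E[A] = 0.45454545
E[Z] = 1*0.75 - 1*0.45454545 = 0.29545455

0.29545455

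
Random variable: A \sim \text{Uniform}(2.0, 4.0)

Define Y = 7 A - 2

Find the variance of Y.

For Y = aA + b: Var(Y) = a² * Var(A)
Var(A) = (4 - 2)^2/12 = 0.33333333
Var(Y) = 7² * 0.33333333 = 49 * 0.33333333 = 16.333333

16.333333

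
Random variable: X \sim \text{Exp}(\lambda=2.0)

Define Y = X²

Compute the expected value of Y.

Using E[X²] = Var(X) + (E[X])²:
E[X] = 0.5
Var(X) = 1/2.0^2 = 0.25
E[X²] = 0.25 + 0.5² = 0.25 + 0.25 = 0.5

0.5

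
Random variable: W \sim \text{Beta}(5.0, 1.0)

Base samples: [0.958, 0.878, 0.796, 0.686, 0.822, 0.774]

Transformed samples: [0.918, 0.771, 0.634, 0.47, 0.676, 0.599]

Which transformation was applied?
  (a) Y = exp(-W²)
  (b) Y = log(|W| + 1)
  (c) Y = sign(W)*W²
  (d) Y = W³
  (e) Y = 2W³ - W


Checking option (c) Y = sign(W)*W²:
  W = 0.958 -> Y = 0.918 ✓
  W = 0.878 -> Y = 0.771 ✓
  W = 0.796 -> Y = 0.634 ✓
All samples match this transformation.

(c) sign(W)*W²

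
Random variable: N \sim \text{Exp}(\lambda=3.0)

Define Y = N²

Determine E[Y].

E[N²] = Var(N) + (E[N])² = 0.11111111 + 0.11111111 = 0.22222222

0.22222222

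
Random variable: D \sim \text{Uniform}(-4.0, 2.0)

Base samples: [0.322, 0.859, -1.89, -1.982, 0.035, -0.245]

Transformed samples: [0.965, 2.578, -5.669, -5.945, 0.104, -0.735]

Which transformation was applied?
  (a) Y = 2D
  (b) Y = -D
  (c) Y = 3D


Checking option (c) Y = 3D:
  D = 0.322 -> Y = 0.965 ✓
  D = 0.859 -> Y = 2.578 ✓
  D = -1.89 -> Y = -5.669 ✓
All samples match this transformation.

(c) 3D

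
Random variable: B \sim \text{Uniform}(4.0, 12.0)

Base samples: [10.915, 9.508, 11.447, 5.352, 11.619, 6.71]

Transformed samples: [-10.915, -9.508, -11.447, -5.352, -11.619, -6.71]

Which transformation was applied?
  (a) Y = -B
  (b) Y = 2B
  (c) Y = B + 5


Checking option (a) Y = -B:
  B = 10.915 -> Y = -10.915 ✓
  B = 9.508 -> Y = -9.508 ✓
  B = 11.447 -> Y = -11.447 ✓
All samples match this transformation.

(a) -B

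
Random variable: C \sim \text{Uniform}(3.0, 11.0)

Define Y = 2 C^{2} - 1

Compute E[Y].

E[Y] = 2*E[C²] - 1
E[C] = 7
E[C²] = Var(C) + (E[C])² = 5.3333333 + 49 = 54.333333
E[Y] = 2*54.333333 - 1 = 107.66667

107.66667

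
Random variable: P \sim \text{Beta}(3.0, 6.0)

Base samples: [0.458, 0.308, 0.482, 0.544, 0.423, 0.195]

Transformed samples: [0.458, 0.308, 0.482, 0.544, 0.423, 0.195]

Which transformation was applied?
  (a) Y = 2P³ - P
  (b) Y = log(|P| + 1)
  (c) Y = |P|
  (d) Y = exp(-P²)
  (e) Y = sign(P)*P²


Checking option (c) Y = |P|:
  P = 0.458 -> Y = 0.458 ✓
  P = 0.308 -> Y = 0.308 ✓
  P = 0.482 -> Y = 0.482 ✓
All samples match this transformation.

(c) |P|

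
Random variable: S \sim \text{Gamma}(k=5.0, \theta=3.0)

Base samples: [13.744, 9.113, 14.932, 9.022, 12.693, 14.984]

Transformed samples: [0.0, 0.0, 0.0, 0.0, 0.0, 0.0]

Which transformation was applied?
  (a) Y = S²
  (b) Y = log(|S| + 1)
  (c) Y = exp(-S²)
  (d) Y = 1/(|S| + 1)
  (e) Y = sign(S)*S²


Checking option (c) Y = exp(-S²):
  S = 13.744 -> Y = 0.0 ✓
  S = 9.113 -> Y = 0.0 ✓
  S = 14.932 -> Y = 0.0 ✓
All samples match this transformation.

(c) exp(-S²)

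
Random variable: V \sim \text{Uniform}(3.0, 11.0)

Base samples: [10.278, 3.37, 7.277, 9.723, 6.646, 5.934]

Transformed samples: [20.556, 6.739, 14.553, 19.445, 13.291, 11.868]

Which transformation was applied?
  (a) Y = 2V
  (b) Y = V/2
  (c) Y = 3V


Checking option (a) Y = 2V:
  V = 10.278 -> Y = 20.556 ✓
  V = 3.37 -> Y = 6.739 ✓
  V = 7.277 -> Y = 14.553 ✓
All samples match this transformation.

(a) 2V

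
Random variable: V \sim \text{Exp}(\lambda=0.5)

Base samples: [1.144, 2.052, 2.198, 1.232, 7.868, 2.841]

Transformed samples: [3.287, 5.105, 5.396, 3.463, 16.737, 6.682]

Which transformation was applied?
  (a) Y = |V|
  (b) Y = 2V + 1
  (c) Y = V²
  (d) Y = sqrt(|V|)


Checking option (b) Y = 2V + 1:
  V = 1.144 -> Y = 3.287 ✓
  V = 2.052 -> Y = 5.105 ✓
  V = 2.198 -> Y = 5.396 ✓
All samples match this transformation.

(b) 2V + 1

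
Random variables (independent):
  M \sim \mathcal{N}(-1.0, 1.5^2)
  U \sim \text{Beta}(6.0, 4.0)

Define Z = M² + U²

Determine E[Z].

E[Z] = E[M²] + E[U²]
E[M²] = Var(M) + E[M]² = 2.25 + 1 = 3.25
E[U²] = Var(U) + E[U]² = 0.021818182 + 0.36 = 0.38181818
E[Z] = 3.25 + 0.38181818 = 3.6318182

3.6318182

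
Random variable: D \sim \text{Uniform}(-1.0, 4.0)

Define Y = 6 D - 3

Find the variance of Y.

For Y = aD + b: Var(Y) = a² * Var(D)
Var(D) = (4 + 1)^2/12 = 2.0833333
Var(Y) = 6² * 2.0833333 = 36 * 2.0833333 = 75

75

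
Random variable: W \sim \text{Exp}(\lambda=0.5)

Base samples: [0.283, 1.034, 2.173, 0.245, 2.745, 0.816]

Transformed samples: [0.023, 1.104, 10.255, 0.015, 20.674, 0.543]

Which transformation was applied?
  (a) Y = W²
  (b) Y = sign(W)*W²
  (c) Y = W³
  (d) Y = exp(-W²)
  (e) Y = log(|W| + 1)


Checking option (c) Y = W³:
  W = 0.283 -> Y = 0.023 ✓
  W = 1.034 -> Y = 1.104 ✓
  W = 2.173 -> Y = 10.255 ✓
All samples match this transformation.

(c) W³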